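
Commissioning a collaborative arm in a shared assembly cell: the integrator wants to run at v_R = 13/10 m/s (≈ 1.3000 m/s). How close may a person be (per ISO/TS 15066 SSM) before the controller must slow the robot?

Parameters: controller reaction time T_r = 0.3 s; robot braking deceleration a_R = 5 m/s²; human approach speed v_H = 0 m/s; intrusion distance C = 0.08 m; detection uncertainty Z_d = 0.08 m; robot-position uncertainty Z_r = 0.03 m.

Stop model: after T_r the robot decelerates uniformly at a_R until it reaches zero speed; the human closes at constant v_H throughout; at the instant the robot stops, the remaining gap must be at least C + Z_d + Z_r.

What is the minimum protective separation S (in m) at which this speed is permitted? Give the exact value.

S_min = 749/1000 m = 0.7490 m

stop time T_s = (13/10)/5 = 0.2600 s
reaction-phase robot travel = 1.3000·0.3000 = 0.3900 m
robot under decel: 1.3000²/(2·5.0000) = 0.1690 m
person approaches 0.0000·(0.3000+0.2600) = 0.0000 m
residual clearance needed = 0.0800+0.0800+0.0300 = 0.1900 m
S_min ≈ 0.3900+0.1690+0.0000+0.1900  ⇒  S_min = 749/1000 m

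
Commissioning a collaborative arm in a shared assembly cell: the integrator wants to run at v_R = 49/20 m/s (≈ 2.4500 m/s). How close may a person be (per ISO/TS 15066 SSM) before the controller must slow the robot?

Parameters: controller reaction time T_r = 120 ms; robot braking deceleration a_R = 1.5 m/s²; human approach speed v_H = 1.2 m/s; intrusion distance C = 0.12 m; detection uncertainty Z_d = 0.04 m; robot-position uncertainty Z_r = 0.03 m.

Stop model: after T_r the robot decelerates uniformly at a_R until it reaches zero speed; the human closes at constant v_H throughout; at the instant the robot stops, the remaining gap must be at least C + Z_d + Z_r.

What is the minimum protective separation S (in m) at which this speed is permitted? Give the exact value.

T_s = v_R/a_R = (49/20)/(3/2) = 1.6333 s
reaction-phase robot travel = 2.4500·0.1200 = 0.2940 m
robot under decel: 2.4500²/(2·1.5000) = 2.0008 m
person approaches 1.2000·(0.1200+1.6333) = 2.1040 m
margins: 0.1200+0.0400+0.0300 = 0.1900 m
S_min ≈ 0.2940+2.0008+2.1040+0.1900  ⇒  S_min = 27533/6000 m

S_min = 27533/6000 m = 4.5888 m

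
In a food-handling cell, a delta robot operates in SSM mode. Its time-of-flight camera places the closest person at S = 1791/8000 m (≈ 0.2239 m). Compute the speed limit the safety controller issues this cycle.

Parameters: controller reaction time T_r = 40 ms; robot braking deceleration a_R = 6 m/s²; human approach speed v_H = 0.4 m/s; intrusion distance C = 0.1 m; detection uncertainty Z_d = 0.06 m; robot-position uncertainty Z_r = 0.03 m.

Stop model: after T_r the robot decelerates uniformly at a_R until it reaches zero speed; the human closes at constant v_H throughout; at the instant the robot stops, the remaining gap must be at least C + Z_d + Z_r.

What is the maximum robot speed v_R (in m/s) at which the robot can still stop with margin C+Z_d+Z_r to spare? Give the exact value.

quadratic (1/12)·v² + (8/75)·v + (-143/8000) = 0
  disc = (8/75)² − 4·(1/12)·(-143/8000) = 6241/360000 ; √disc = 79/600
  v_R = (−(8/75) + 79/600) / (2·(1/12)) = 3/20 m/s
check:
T_s = v_R/a_R = (3/20)/6 = 0.0250 s
robot covers v_R·T_r = 0.1500·0.0400 = 0.0060 m before braking
robot under decel: 0.1500²/(2·6.0000) = 0.0019 m
human over T_r+T_s: 0.4000·(0.0400+0.0250) = 0.0260 m
margins: 0.1000+0.0600+0.0300 = 0.1900 m
sum ≈ 0.0060+0.0019+0.0260+0.1900 ≈ 0.2239 m = S ✓

v_R_max = 3/20 m/s = 0.1500 m/s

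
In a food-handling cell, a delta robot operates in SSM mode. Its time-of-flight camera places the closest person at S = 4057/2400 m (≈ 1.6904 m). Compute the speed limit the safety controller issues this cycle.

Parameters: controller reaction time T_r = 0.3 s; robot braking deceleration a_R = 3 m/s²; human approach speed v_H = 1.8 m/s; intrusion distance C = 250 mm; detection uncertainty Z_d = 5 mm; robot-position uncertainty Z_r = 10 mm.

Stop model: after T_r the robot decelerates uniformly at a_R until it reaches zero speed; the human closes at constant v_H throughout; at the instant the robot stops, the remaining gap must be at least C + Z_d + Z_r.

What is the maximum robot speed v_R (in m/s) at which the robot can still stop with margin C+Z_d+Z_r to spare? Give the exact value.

v_R_max = 17/20 m/s = 0.8500 m/s

quadratic (1/6)·v² + (9/10)·v + (-85/96) = 0
  disc = (9/10)² − 4·(1/6)·(-85/96) = 5041/3600 ; √disc = 71/60
  v_R = (−(9/10) + 71/60) / (2·(1/6)) = 17/20 m/s
check:
stop time T_s = (17/20)/3 = 0.2833 s
robot covers v_R·T_r = 0.8500·0.3000 = 0.2550 m before braking
braking distance = 0.8500²/(2·3.0000) = 0.1204 m
human over T_r+T_s: 1.8000·(0.3000+0.2833) = 1.0500 m
residual clearance needed = 0.2500+0.0050+0.0100 = 0.2650 m
sum ≈ 0.2550+0.1204+1.0500+0.2650 ≈ 1.6904 m = S ✓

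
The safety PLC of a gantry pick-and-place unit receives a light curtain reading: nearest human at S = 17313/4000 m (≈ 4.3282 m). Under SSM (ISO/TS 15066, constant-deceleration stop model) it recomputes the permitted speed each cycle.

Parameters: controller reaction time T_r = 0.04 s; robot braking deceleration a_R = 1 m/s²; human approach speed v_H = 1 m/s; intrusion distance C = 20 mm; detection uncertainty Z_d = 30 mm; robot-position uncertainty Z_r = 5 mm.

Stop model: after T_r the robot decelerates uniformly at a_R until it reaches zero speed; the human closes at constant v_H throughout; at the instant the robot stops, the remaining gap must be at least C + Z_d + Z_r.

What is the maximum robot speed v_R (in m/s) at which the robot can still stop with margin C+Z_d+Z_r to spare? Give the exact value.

quadratic (1/2)·v² + (26/25)·v + (-16933/4000) = 0
  disc = (26/25)² − 4·(1/2)·(-16933/4000) = 95481/10000 ; √disc = 309/100
  v_R = (−(26/25) + 309/100) / (2·(1/2)) = 41/20 m/s
check:
braking lasts T_s = (41/20)/1 = 2.0500 s
robot covers v_R·T_r = 2.0500·0.0400 = 0.0820 m before braking
robot under decel: 2.0500²/(2·1.0000) = 2.1012 m
human closes 1.0000·2.0900 = 2.0900 m
margins: 0.0200+0.0300+0.0050 = 0.0550 m
sum ≈ 0.0820+2.1012+2.0900+0.0550 ≈ 4.3282 m = S ✓

v_R_max = 41/20 m/s = 2.0500 m/s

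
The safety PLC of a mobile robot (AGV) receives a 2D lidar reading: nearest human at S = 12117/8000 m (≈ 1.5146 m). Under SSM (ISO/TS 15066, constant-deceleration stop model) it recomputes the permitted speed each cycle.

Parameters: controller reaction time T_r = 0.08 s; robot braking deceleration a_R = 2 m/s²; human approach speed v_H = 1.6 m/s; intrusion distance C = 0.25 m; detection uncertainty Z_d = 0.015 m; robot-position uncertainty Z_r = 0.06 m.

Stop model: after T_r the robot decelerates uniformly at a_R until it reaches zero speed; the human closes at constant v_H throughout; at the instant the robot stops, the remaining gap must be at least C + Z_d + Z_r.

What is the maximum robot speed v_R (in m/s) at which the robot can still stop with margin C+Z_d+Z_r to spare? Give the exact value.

at the boundary: (1/4)·v² + (22/25)·v + (-8493/8000) = 0
  disc = (22/25)² − 4·(1/4)·(-8493/8000) = 73441/40000 ; √disc = 271/200
  v_R = (−(22/25) + 271/200) / (2·(1/4)) = 19/20 m/s
check:
stop time T_s = (19/20)/2 = 0.4750 s
reaction-phase robot travel = 0.9500·0.0800 = 0.0760 m
robot covers 0.9500·0.4750 − ½·2.0000·0.4750² = 0.2256 m while stopping
human closes 1.6000·0.5550 = 0.8880 m
residual clearance needed = 0.2500+0.0150+0.0600 = 0.3250 m
sum ≈ 0.0760+0.2256+0.8880+0.3250 ≈ 1.5146 m = S ✓

v_R_max = 19/20 m/s = 0.9500 m/s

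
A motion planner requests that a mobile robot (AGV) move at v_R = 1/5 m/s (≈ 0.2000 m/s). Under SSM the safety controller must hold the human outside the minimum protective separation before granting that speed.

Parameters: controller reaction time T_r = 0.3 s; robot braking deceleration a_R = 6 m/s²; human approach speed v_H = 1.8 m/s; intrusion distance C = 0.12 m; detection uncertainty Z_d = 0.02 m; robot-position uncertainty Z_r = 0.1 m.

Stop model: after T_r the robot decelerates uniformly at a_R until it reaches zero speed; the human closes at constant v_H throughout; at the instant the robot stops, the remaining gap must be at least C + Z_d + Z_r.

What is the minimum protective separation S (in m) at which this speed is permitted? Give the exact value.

S_min = 271/300 m = 0.9033 m

T_s = v_R/a_R = (1/5)/6 = 0.0333 s
robot in T_r: 0.2000·0.3000 = 0.0600 m
robot under decel: 0.2000²/(2·6.0000) = 0.0033 m
human over T_r+T_s: 1.8000·(0.3000+0.0333) = 0.6000 m
margins: 0.1200+0.0200+0.1000 = 0.2400 m
S_min ≈ 0.0600+0.0033+0.6000+0.2400  ⇒  S_min = 271/300 m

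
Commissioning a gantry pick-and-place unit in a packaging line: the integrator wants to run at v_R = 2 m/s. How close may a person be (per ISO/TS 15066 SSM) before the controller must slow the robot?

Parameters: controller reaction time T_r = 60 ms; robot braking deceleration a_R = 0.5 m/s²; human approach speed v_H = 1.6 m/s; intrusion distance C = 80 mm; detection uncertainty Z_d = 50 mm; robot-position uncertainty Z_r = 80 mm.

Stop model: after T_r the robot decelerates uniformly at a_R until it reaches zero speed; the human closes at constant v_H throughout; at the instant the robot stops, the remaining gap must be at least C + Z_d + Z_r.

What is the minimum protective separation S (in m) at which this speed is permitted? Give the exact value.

braking lasts T_s = 2/(1/2) = 4.0000 s
robot in T_r: 2.0000·0.0600 = 0.1200 m
robot under decel: 2.0000²/(2·0.5000) = 4.0000 m
human closes 1.6000·4.0600 = 6.4960 m
C+Z_d+Z_r = 0.0800+0.0500+0.0800 = 0.2100 m
S_min ≈ 0.1200+4.0000+6.4960+0.2100  ⇒  S_min = 5413/500 m

S_min = 5413/500 m = 10.8260 m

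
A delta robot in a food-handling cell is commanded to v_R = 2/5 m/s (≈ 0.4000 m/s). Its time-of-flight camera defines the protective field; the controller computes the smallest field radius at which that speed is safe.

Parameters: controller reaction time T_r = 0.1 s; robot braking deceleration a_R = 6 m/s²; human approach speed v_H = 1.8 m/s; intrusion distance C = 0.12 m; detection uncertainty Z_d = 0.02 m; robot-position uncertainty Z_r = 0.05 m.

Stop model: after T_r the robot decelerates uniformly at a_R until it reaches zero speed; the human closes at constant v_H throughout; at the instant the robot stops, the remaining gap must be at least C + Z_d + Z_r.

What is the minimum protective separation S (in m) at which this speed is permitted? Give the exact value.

stop time T_s = (2/5)/6 = 0.0667 s
robot covers v_R·T_r = 0.4000·0.1000 = 0.0400 m before braking
braking distance = 0.4000²/(2·6.0000) = 0.0133 m
person approaches 1.8000·(0.1000+0.0667) = 0.3000 m
margins: 0.1200+0.0200+0.0500 = 0.1900 m
S_min ≈ 0.0400+0.0133+0.3000+0.1900  ⇒  S_min = 163/300 m

S_min = 163/300 m = 0.5433 m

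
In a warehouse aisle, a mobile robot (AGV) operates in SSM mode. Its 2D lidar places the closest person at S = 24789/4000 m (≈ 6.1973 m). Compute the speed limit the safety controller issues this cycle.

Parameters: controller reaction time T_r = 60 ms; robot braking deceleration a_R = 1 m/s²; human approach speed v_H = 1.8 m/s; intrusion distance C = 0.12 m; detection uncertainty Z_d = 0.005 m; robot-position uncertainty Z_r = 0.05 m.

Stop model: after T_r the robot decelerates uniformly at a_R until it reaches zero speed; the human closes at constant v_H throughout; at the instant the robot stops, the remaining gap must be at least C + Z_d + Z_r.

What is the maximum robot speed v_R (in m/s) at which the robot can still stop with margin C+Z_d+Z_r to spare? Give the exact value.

quadratic (1/2)·v² + (93/50)·v + (-23657/4000) = 0
  disc = (93/50)² − 4·(1/2)·(-23657/4000) = 152881/10000 ; √disc = 391/100
  v_R = (−(93/50) + 391/100) / (2·(1/2)) = 41/20 m/s
check:
braking lasts T_s = (41/20)/1 = 2.0500 s
reaction-phase robot travel = 2.0500·0.0600 = 0.1230 m
robot under decel: 2.0500²/(2·1.0000) = 2.1012 m
human closes 1.8000·2.1100 = 3.7980 m
residual clearance needed = 0.1200+0.0050+0.0500 = 0.1750 m
sum ≈ 0.1230+2.1012+3.7980+0.1750 ≈ 6.1973 m = S ✓

v_R_max = 41/20 m/s = 2.0500 m/s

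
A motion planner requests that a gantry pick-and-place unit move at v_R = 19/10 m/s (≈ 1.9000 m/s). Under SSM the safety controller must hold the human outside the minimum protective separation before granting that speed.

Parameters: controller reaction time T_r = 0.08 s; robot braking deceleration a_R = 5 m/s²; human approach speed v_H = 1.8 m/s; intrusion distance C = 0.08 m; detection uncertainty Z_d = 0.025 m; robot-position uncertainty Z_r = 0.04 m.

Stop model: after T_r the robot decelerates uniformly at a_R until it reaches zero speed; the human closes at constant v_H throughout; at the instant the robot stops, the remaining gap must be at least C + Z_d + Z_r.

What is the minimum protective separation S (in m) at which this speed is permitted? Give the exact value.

S_min = 743/500 m = 1.4860 m

stop time T_s = (19/10)/5 = 0.3800 s
robot covers v_R·T_r = 1.9000·0.0800 = 0.1520 m before braking
robot under decel: 1.9000²/(2·5.0000) = 0.3610 m
human closes 1.8000·0.4600 = 0.8280 m
C+Z_d+Z_r = 0.0800+0.0250+0.0400 = 0.1450 m
S_min ≈ 0.1520+0.3610+0.8280+0.1450  ⇒  S_min = 743/500 m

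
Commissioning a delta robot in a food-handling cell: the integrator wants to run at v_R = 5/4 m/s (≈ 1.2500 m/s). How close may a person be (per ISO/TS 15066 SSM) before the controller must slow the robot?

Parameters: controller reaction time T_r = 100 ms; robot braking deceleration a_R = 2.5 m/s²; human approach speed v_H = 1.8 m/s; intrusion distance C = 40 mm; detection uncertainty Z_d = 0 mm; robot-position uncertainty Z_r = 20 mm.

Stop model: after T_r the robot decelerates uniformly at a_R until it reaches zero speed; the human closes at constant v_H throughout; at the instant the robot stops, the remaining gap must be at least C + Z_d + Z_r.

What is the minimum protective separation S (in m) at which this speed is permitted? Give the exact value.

braking lasts T_s = (5/4)/(5/2) = 0.5000 s
robot covers v_R·T_r = 1.2500·0.1000 = 0.1250 m before braking
robot under decel: 1.2500²/(2·2.5000) = 0.3125 m
human over T_r+T_s: 1.8000·(0.1000+0.5000) = 1.0800 m
residual clearance needed = 0.0400+0.0000+0.0200 = 0.0600 m
S_min ≈ 0.1250+0.3125+1.0800+0.0600  ⇒  S_min = 631/400 m

S_min = 631/400 m = 1.5775 m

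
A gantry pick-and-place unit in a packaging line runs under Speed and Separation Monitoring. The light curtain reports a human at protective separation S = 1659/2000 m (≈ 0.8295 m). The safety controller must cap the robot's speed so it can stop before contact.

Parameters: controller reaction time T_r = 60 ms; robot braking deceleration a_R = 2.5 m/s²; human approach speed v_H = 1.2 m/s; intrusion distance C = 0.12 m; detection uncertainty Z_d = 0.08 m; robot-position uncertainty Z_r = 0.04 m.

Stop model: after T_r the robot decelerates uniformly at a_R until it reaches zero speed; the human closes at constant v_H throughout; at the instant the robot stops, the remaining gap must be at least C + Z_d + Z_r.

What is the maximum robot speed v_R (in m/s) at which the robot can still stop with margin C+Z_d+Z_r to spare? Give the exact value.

quadratic (1/5)·v² + (27/50)·v + (-207/400) = 0
  disc = (27/50)² − 4·(1/5)·(-207/400) = 441/625 ; √disc = 21/25
  v_R = (−(27/50) + 21/25) / (2·(1/5)) = 3/4 m/s
check:
T_s = v_R/a_R = (3/4)/(5/2) = 0.3000 s
robot in T_r: 0.7500·0.0600 = 0.0450 m
robot covers 0.7500·0.3000 − ½·2.5000·0.3000² = 0.1125 m while stopping
human closes 1.2000·0.3600 = 0.4320 m
margins: 0.1200+0.0800+0.0400 = 0.2400 m
sum ≈ 0.0450+0.1125+0.4320+0.2400 ≈ 0.8295 m = S ✓

v_R_max = 3/4 m/s = 0.7500 m/s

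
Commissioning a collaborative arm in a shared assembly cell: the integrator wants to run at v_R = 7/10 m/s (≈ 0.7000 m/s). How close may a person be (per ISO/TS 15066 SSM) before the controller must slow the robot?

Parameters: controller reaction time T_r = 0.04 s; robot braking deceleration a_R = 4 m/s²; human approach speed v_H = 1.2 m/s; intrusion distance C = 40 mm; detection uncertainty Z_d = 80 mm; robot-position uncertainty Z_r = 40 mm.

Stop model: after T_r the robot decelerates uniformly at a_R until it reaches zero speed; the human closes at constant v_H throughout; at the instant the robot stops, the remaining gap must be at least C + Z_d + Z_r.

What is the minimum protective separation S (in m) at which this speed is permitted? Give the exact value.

S_min = 2029/4000 m = 0.5072 m

T_s = v_R/a_R = (7/10)/4 = 0.1750 s
reaction-phase robot travel = 0.7000·0.0400 = 0.0280 m
braking distance = 0.7000²/(2·4.0000) = 0.0612 m
human closes 1.2000·0.2150 = 0.2580 m
residual clearance needed = 0.0400+0.0800+0.0400 = 0.1600 m
S_min ≈ 0.0280+0.0612+0.2580+0.1600  ⇒  S_min = 2029/4000 m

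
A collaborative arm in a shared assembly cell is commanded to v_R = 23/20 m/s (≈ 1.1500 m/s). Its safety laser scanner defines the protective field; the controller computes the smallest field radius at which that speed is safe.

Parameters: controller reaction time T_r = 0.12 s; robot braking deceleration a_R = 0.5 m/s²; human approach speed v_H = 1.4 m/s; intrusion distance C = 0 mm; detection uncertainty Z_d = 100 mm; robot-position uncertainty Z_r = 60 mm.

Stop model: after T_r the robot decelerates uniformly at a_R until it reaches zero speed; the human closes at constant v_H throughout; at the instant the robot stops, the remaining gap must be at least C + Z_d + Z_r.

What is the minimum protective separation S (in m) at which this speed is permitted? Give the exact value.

stop time T_s = (23/20)/(1/2) = 2.3000 s
robot covers v_R·T_r = 1.1500·0.1200 = 0.1380 m before braking
robot under decel: 1.1500²/(2·0.5000) = 1.3225 m
person approaches 1.4000·(0.1200+2.3000) = 3.3880 m
margins: 0.0000+0.1000+0.0600 = 0.1600 m
S_min ≈ 0.1380+1.3225+3.3880+0.1600  ⇒  S_min = 10017/2000 m

S_min = 10017/2000 m = 5.0085 m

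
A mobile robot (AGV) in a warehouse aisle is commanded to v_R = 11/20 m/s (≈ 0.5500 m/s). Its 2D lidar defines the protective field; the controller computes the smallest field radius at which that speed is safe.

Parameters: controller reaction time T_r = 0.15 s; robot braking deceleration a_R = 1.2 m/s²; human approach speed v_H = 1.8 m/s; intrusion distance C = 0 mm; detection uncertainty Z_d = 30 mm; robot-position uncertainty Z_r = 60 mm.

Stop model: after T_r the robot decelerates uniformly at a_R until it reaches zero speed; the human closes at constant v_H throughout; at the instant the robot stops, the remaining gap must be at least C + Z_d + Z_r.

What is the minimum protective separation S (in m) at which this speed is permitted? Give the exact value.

braking lasts T_s = (11/20)/(6/5) = 0.4583 s
robot in T_r: 0.5500·0.1500 = 0.0825 m
braking distance = 0.5500²/(2·1.2000) = 0.1260 m
human closes 1.8000·0.6083 = 1.0950 m
residual clearance needed = 0.0000+0.0300+0.0600 = 0.0900 m
S_min ≈ 0.0825+0.1260+1.0950+0.0900  ⇒  S_min = 6689/4800 m

S_min = 6689/4800 m = 1.3935 m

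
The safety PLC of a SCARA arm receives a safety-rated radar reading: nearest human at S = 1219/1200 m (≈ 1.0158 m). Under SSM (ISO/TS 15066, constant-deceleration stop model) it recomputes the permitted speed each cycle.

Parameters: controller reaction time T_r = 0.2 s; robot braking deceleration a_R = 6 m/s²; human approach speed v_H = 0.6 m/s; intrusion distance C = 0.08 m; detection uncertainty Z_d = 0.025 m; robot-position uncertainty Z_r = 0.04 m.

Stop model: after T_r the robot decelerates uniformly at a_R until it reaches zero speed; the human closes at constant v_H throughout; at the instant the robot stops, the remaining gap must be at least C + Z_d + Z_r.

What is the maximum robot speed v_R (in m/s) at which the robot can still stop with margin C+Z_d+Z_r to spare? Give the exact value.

v_R_max = 17/10 m/s = 1.7000 m/s

at the boundary: (1/12)·v² + (3/10)·v + (-901/1200) = 0
  disc = (3/10)² − 4·(1/12)·(-901/1200) = 49/144 ; √disc = 7/12
  v_R = (−(3/10) + 7/12) / (2·(1/12)) = 17/10 m/s
check:
braking lasts T_s = (17/10)/6 = 0.2833 s
reaction-phase robot travel = 1.7000·0.2000 = 0.3400 m
robot under decel: 1.7000²/(2·6.0000) = 0.2408 m
human closes 0.6000·0.4833 = 0.2900 m
margins: 0.0800+0.0250+0.0400 = 0.1450 m
sum ≈ 0.3400+0.2408+0.2900+0.1450 ≈ 1.0158 m = S ✓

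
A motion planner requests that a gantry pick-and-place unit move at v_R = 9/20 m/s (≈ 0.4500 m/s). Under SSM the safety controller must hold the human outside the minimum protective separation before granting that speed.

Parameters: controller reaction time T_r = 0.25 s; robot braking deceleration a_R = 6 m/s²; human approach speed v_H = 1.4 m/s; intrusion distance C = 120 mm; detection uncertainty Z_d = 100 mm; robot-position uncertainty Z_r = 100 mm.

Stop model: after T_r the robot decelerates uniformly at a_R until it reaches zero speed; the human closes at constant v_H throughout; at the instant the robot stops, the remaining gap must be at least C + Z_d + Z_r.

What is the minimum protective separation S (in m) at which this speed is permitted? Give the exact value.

S_min = 1447/1600 m = 0.9044 m

braking lasts T_s = (9/20)/6 = 0.0750 s
robot covers v_R·T_r = 0.4500·0.2500 = 0.1125 m before braking
robot under decel: 0.4500²/(2·6.0000) = 0.0169 m
human closes 1.4000·0.3250 = 0.4550 m
C+Z_d+Z_r = 0.1200+0.1000+0.1000 = 0.3200 m
S_min ≈ 0.1125+0.0169+0.4550+0.3200  ⇒  S_min = 1447/1600 m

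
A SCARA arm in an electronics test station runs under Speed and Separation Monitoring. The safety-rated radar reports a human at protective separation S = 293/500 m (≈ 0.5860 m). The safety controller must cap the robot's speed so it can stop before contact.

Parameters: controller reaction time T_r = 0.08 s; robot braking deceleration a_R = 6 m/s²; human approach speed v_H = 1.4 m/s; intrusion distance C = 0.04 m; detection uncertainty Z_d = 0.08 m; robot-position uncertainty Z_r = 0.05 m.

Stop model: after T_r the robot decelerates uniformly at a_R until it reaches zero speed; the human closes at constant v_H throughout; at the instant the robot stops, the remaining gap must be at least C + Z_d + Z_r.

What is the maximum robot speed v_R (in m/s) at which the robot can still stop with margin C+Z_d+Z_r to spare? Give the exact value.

v_R_max = 4/5 m/s = 0.8000 m/s

at the boundary: (1/12)·v² + (47/150)·v + (-38/125) = 0
  disc = (47/150)² − 4·(1/12)·(-38/125) = 4489/22500 ; √disc = 67/150
  v_R = (−(47/150) + 67/150) / (2·(1/12)) = 4/5 m/s
check:
T_s = v_R/a_R = (4/5)/6 = 0.1333 s
reaction-phase robot travel = 0.8000·0.0800 = 0.0640 m
robot covers 0.8000·0.1333 − ½·6.0000·0.1333² = 0.0533 m while stopping
human over T_r+T_s: 1.4000·(0.0800+0.1333) = 0.2987 m
residual clearance needed = 0.0400+0.0800+0.0500 = 0.1700 m
sum ≈ 0.0640+0.0533+0.2987+0.1700 ≈ 0.5860 m = S ✓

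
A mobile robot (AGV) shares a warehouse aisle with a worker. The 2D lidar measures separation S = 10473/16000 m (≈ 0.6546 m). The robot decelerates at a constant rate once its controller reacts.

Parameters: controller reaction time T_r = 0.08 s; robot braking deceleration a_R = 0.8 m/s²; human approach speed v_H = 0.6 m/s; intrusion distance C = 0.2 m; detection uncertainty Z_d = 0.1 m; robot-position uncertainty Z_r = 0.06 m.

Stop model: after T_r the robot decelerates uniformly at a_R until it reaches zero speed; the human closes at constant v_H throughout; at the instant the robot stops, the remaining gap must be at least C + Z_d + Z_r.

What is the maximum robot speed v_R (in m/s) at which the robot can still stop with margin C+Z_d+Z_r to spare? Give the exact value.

v_R_max = 1/4 m/s = 0.2500 m/s

collect terms ⇒ (5/8)·v_R² + (83/100)·v_R + (-789/3200) = 0
  disc = (83/100)² − 4·(5/8)·(-789/3200) = 208849/160000 ; √disc = 457/400
  v_R = (−(83/100) + 457/400) / (2·(5/8)) = 1/4 m/s
check:
braking lasts T_s = (1/4)/(4/5) = 0.3125 s
reaction-phase robot travel = 0.2500·0.0800 = 0.0200 m
robot covers 0.2500·0.3125 − ½·0.8000·0.3125² = 0.0391 m while stopping
human over T_r+T_s: 0.6000·(0.0800+0.3125) = 0.2355 m
residual clearance needed = 0.2000+0.1000+0.0600 = 0.3600 m
sum ≈ 0.0200+0.0391+0.2355+0.3600 ≈ 0.6546 m = S ✓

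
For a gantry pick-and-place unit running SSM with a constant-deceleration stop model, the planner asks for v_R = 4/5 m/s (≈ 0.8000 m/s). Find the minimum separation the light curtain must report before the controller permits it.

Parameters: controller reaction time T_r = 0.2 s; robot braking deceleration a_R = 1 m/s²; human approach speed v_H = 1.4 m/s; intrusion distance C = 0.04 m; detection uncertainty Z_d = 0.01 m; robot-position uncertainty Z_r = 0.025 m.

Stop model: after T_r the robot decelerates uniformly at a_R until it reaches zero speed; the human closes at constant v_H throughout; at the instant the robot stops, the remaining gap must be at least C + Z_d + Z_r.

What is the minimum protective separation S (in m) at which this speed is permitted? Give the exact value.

T_s = v_R/a_R = (4/5)/1 = 0.8000 s
reaction-phase robot travel = 0.8000·0.2000 = 0.1600 m
braking distance = 0.8000²/(2·1.0000) = 0.3200 m
person approaches 1.4000·(0.2000+0.8000) = 1.4000 m
margins: 0.0400+0.0100+0.0250 = 0.0750 m
S_min ≈ 0.1600+0.3200+1.4000+0.0750  ⇒  S_min = 391/200 m

S_min = 391/200 m = 1.9550 m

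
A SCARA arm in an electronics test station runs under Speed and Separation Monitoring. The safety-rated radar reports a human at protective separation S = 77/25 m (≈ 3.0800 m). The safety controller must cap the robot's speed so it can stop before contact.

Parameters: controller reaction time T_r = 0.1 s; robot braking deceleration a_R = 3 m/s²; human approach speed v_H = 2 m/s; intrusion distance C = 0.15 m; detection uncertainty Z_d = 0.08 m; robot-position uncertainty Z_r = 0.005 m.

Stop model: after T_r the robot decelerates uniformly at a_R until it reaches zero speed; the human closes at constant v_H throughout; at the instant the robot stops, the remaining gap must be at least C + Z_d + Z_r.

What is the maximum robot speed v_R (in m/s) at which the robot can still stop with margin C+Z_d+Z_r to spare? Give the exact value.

collect terms ⇒ (1/6)·v_R² + (23/30)·v_R + (-529/200) = 0
  disc = (23/30)² − 4·(1/6)·(-529/200) = 529/225 ; √disc = 23/15
  v_R = (−(23/30) + 23/15) / (2·(1/6)) = 23/10 m/s
check:
stop time T_s = (23/10)/3 = 0.7667 s
robot covers v_R·T_r = 2.3000·0.1000 = 0.2300 m before braking
braking distance = 2.3000²/(2·3.0000) = 0.8817 m
human closes 2.0000·0.8667 = 1.7333 m
C+Z_d+Z_r = 0.1500+0.0800+0.0050 = 0.2350 m
sum ≈ 0.2300+0.8817+1.7333+0.2350 ≈ 3.0800 m = S ✓

v_R_max = 23/10 m/s = 2.3000 m/s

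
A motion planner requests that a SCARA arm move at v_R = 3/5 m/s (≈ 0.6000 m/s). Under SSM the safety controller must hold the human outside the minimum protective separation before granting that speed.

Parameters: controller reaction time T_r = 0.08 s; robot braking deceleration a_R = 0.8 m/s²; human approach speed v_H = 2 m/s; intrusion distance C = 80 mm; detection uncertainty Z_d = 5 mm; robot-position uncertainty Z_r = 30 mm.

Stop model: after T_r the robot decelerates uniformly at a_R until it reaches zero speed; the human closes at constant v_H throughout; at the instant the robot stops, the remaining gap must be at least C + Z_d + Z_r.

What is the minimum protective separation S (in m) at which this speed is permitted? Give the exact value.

S_min = 256/125 m = 2.0480 m

braking lasts T_s = (3/5)/(4/5) = 0.7500 s
reaction-phase robot travel = 0.6000·0.0800 = 0.0480 m
robot covers 0.6000·0.7500 − ½·0.8000·0.7500² = 0.2250 m while stopping
human over T_r+T_s: 2.0000·(0.0800+0.7500) = 1.6600 m
residual clearance needed = 0.0800+0.0050+0.0300 = 0.1150 m
S_min ≈ 0.0480+0.2250+1.6600+0.1150  ⇒  S_min = 256/125 m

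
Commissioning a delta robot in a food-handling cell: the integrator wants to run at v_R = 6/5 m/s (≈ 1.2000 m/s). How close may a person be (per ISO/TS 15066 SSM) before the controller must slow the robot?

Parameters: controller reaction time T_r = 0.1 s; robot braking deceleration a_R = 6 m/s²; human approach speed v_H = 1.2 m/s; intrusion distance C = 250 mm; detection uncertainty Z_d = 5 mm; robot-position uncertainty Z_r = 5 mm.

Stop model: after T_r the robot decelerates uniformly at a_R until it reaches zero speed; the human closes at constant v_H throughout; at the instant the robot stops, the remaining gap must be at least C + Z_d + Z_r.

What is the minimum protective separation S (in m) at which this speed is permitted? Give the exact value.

S_min = 43/50 m = 0.8600 m

stop time T_s = (6/5)/6 = 0.2000 s
robot covers v_R·T_r = 1.2000·0.1000 = 0.1200 m before braking
braking distance = 1.2000²/(2·6.0000) = 0.1200 m
human closes 1.2000·0.3000 = 0.3600 m
C+Z_d+Z_r = 0.2500+0.0050+0.0050 = 0.2600 m
S_min ≈ 0.1200+0.1200+0.3600+0.2600  ⇒  S_min = 43/50 m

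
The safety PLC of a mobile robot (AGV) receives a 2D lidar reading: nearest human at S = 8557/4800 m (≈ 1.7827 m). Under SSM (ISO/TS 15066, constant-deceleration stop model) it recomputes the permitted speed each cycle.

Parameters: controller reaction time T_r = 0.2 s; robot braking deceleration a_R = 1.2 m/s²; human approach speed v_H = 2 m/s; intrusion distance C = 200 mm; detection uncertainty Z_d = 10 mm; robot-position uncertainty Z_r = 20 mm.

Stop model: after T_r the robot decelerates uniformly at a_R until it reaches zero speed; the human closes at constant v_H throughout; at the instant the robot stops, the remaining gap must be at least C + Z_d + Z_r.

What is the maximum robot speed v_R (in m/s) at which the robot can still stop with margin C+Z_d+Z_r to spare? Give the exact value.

v_R_max = 11/20 m/s = 0.5500 m/s

collect terms ⇒ (5/12)·v_R² + (28/15)·v_R + (-5533/4800) = 0
  disc = (28/15)² − 4·(5/12)·(-5533/4800) = 8649/1600 ; √disc = 93/40
  v_R = (−(28/15) + 93/40) / (2·(5/12)) = 11/20 m/s
check:
stop time T_s = (11/20)/(6/5) = 0.4583 s
robot covers v_R·T_r = 0.5500·0.2000 = 0.1100 m before braking
robot under decel: 0.5500²/(2·1.2000) = 0.1260 m
person approaches 2.0000·(0.2000+0.4583) = 1.3167 m
C+Z_d+Z_r = 0.2000+0.0100+0.0200 = 0.2300 m
sum ≈ 0.1100+0.1260+1.3167+0.2300 ≈ 1.7827 m = S ✓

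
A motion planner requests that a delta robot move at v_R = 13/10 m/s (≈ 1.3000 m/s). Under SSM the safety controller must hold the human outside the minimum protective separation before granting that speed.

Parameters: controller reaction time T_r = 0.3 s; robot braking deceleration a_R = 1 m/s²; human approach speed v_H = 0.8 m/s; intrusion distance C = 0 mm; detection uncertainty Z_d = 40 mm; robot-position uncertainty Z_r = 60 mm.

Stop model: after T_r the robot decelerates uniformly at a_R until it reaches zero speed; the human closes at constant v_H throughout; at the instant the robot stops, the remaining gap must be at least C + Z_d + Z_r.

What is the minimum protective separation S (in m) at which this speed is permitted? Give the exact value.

stop time T_s = (13/10)/1 = 1.3000 s
robot in T_r: 1.3000·0.3000 = 0.3900 m
robot covers 1.3000·1.3000 − ½·1.0000·1.3000² = 0.8450 m while stopping
human over T_r+T_s: 0.8000·(0.3000+1.3000) = 1.2800 m
C+Z_d+Z_r = 0.0000+0.0400+0.0600 = 0.1000 m
S_min ≈ 0.3900+0.8450+1.2800+0.1000  ⇒  S_min = 523/200 m

S_min = 523/200 m = 2.6150 m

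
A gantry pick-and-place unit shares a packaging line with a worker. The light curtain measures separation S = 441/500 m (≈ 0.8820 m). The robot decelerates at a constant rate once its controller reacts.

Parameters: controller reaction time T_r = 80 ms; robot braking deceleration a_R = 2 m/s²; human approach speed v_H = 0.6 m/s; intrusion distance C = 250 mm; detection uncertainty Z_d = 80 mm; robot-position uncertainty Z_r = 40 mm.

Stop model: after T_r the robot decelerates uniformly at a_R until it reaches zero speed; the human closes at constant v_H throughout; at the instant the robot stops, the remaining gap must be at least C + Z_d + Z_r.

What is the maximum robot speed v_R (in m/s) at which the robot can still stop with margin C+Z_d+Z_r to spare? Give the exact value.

v_R_max = 4/5 m/s = 0.8000 m/s

collect terms ⇒ (1/4)·v_R² + (19/50)·v_R + (-58/125) = 0
  disc = (19/50)² − 4·(1/4)·(-58/125) = 1521/2500 ; √disc = 39/50
  v_R = (−(19/50) + 39/50) / (2·(1/4)) = 4/5 m/s
check:
braking lasts T_s = (4/5)/2 = 0.4000 s
robot in T_r: 0.8000·0.0800 = 0.0640 m
robot covers 0.8000·0.4000 − ½·2.0000·0.4000² = 0.1600 m while stopping
person approaches 0.6000·(0.0800+0.4000) = 0.2880 m
C+Z_d+Z_r = 0.2500+0.0800+0.0400 = 0.3700 m
sum ≈ 0.0640+0.1600+0.2880+0.3700 ≈ 0.8820 m = S ✓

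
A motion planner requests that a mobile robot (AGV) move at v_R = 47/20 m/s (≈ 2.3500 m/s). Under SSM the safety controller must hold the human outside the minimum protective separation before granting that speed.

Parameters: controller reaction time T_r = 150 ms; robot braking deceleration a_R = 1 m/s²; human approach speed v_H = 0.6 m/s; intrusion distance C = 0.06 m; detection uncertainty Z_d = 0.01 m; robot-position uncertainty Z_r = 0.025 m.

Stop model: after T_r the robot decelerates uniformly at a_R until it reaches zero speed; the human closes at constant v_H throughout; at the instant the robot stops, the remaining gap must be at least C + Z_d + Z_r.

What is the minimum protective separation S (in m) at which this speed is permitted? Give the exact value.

stop time T_s = (47/20)/1 = 2.3500 s
reaction-phase robot travel = 2.3500·0.1500 = 0.3525 m
robot covers 2.3500·2.3500 − ½·1.0000·2.3500² = 2.7612 m while stopping
human over T_r+T_s: 0.6000·(0.1500+2.3500) = 1.5000 m
C+Z_d+Z_r = 0.0600+0.0100+0.0250 = 0.0950 m
S_min ≈ 0.3525+2.7612+1.5000+0.0950  ⇒  S_min = 3767/800 m

S_min = 3767/800 m = 4.7088 m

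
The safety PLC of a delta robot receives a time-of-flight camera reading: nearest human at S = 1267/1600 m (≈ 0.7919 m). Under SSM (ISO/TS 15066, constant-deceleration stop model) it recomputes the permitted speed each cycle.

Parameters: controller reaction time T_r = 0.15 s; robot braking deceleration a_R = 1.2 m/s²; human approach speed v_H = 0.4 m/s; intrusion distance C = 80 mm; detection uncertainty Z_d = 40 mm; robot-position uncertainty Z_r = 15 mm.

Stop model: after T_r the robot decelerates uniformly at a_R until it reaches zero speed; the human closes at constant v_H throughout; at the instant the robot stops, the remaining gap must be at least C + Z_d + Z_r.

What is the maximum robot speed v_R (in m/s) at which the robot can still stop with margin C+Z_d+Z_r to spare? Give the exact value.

quadratic (5/12)·v² + (29/60)·v + (-191/320) = 0
  disc = (29/60)² − 4·(5/12)·(-191/320) = 17689/14400 ; √disc = 133/120
  v_R = (−(29/60) + 133/120) / (2·(5/12)) = 3/4 m/s
check:
braking lasts T_s = (3/4)/(6/5) = 0.6250 s
reaction-phase robot travel = 0.7500·0.1500 = 0.1125 m
braking distance = 0.7500²/(2·1.2000) = 0.2344 m
person approaches 0.4000·(0.1500+0.6250) = 0.3100 m
C+Z_d+Z_r = 0.0800+0.0400+0.0150 = 0.1350 m
sum ≈ 0.1125+0.2344+0.3100+0.1350 ≈ 0.7919 m = S ✓

v_R_max = 3/4 m/s = 0.7500 m/s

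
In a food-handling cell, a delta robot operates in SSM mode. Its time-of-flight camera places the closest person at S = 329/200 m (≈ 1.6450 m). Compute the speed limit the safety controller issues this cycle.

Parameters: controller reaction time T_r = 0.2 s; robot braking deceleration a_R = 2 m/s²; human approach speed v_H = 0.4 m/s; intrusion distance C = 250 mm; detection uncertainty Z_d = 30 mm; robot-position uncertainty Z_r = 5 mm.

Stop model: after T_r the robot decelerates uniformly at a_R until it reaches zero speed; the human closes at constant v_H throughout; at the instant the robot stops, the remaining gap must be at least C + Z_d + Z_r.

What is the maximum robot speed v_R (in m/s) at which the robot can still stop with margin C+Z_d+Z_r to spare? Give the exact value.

v_R_max = 8/5 m/s = 1.6000 m/s

at the boundary: (1/4)·v² + (2/5)·v + (-32/25) = 0
  disc = (2/5)² − 4·(1/4)·(-32/25) = 36/25 ; √disc = 6/5
  v_R = (−(2/5) + 6/5) / (2·(1/4)) = 8/5 m/s
check:
braking lasts T_s = (8/5)/2 = 0.8000 s
robot covers v_R·T_r = 1.6000·0.2000 = 0.3200 m before braking
robot covers 1.6000·0.8000 − ½·2.0000·0.8000² = 0.6400 m while stopping
human over T_r+T_s: 0.4000·(0.2000+0.8000) = 0.4000 m
C+Z_d+Z_r = 0.2500+0.0300+0.0050 = 0.2850 m
sum ≈ 0.3200+0.6400+0.4000+0.2850 ≈ 1.6450 m = S ✓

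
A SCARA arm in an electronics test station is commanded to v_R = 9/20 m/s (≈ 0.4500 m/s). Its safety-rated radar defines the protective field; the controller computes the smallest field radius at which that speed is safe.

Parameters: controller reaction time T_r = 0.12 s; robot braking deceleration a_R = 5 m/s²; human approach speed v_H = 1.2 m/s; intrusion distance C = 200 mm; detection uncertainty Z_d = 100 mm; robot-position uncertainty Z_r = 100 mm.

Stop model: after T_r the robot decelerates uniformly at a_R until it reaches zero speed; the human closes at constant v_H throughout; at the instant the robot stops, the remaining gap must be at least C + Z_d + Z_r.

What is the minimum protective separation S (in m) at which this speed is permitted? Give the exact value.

S_min = 581/800 m = 0.7262 m

stop time T_s = (9/20)/5 = 0.0900 s
reaction-phase robot travel = 0.4500·0.1200 = 0.0540 m
robot covers 0.4500·0.0900 − ½·5.0000·0.0900² = 0.0203 m while stopping
person approaches 1.2000·(0.1200+0.0900) = 0.2520 m
margins: 0.2000+0.1000+0.1000 = 0.4000 m
S_min ≈ 0.0540+0.0203+0.2520+0.4000  ⇒  S_min = 581/800 m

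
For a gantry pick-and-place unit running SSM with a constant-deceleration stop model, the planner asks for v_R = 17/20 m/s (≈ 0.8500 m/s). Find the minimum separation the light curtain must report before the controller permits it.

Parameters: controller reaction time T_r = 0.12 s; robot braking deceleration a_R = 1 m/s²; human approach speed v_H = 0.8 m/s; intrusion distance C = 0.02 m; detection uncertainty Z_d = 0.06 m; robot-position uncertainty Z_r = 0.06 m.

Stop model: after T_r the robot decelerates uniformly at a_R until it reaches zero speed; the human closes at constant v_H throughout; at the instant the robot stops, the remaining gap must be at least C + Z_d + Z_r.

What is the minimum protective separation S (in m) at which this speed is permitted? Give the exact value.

S_min = 5517/4000 m = 1.3793 m

T_s = v_R/a_R = (17/20)/1 = 0.8500 s
robot covers v_R·T_r = 0.8500·0.1200 = 0.1020 m before braking
robot covers 0.8500·0.8500 − ½·1.0000·0.8500² = 0.3613 m while stopping
human over T_r+T_s: 0.8000·(0.1200+0.8500) = 0.7760 m
residual clearance needed = 0.0200+0.0600+0.0600 = 0.1400 m
S_min ≈ 0.1020+0.3613+0.7760+0.1400  ⇒  S_min = 5517/4000 m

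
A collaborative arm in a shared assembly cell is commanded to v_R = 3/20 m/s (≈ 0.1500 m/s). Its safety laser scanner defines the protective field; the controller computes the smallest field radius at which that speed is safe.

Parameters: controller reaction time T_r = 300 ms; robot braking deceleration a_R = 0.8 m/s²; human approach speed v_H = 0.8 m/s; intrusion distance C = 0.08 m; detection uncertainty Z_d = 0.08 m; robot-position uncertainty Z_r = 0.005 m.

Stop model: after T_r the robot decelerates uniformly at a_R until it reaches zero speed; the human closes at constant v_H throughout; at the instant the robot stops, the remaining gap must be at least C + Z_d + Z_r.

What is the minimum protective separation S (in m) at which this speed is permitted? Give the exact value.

S_min = 393/640 m = 0.6141 m

braking lasts T_s = (3/20)/(4/5) = 0.1875 s
robot covers v_R·T_r = 0.1500·0.3000 = 0.0450 m before braking
robot under decel: 0.1500²/(2·0.8000) = 0.0141 m
human closes 0.8000·0.4875 = 0.3900 m
C+Z_d+Z_r = 0.0800+0.0800+0.0050 = 0.1650 m
S_min ≈ 0.0450+0.0141+0.3900+0.1650  ⇒  S_min = 393/640 m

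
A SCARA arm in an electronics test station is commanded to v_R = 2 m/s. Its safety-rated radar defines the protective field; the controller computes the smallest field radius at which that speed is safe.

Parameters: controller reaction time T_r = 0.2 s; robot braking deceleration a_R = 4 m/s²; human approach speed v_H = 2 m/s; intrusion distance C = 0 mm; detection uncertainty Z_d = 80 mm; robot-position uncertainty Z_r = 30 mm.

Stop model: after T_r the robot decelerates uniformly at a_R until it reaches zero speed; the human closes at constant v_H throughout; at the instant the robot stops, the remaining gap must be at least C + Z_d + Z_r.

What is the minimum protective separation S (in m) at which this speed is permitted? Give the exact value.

braking lasts T_s = 2/4 = 0.5000 s
robot covers v_R·T_r = 2.0000·0.2000 = 0.4000 m before braking
robot under decel: 2.0000²/(2·4.0000) = 0.5000 m
person approaches 2.0000·(0.2000+0.5000) = 1.4000 m
residual clearance needed = 0.0000+0.0800+0.0300 = 0.1100 m
S_min ≈ 0.4000+0.5000+1.4000+0.1100  ⇒  S_min = 241/100 m

S_min = 241/100 m = 2.4100 m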